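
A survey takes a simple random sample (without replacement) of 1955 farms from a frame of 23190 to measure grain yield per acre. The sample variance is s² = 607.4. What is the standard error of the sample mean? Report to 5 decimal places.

Under SRS without replacement, Var(ȳ) = (1 − f)·s²/n with f = n/N = 1955/23190 = 0.08430358.
Var(ȳ) = (1 − 0.08430358)·607.4/1955 = 0.91569642·0.31069054 = 0.28449821.
SE(ȳ) = √(0.28449821) = 0.53338.

0.53338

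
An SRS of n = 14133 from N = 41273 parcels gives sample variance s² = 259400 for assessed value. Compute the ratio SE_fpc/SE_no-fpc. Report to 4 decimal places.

0.8109

f = n/N = 14133/41273 = 0.34242725.
SE_no-fpc = √(s²/n) = 4.284181; SE_fpc = √((1−f)s²/n) = 3.4740792.
Ratio = √(1−f) = 0.81090859.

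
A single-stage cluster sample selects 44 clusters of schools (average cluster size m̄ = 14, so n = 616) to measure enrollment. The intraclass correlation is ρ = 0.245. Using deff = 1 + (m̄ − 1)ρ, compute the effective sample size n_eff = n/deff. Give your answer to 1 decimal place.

deff = 1 + (14 − 1)·0.245 = 1 + 3.185 = 4.185.
n_eff = 616 / 4.185 = 147.2.

147.2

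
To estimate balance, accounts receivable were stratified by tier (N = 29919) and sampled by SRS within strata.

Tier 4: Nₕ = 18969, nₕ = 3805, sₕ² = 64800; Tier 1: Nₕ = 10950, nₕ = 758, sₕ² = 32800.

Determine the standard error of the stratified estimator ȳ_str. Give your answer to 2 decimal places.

3.30

Var(ȳ_str) = Σₕ Wₕ²(1 − fₕ)sₕ²/nₕ with Wₕ = Nₕ/N, N = 29919.
Tier 4: Wₕ = 0.63401183; term = 0.63401183²·(1 − 0.20059044)·64800/3805 = 5.4724829.
Tier 1: Wₕ = 0.36598817; term = 0.36598817²·(1 − 0.06922374)·32800/758 = 5.3949078.
Sum = 10.867391.
SE = √(10.867391) = 3.30.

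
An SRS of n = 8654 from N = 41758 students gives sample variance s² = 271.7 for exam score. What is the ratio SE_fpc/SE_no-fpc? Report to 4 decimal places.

0.8904

f = n/N = 8654/41758 = 0.20724173.
SE_no-fpc = √(s²/n) = 0.17718884; SE_fpc = √((1−f)s²/n) = 0.15776358.
Ratio = √(1−f) = 0.89036974.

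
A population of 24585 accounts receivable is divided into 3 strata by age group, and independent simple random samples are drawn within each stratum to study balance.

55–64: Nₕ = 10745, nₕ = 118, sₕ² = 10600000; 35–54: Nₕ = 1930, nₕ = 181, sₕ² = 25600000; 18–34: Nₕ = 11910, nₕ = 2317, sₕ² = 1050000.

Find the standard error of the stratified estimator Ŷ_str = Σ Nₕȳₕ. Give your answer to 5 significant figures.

3.2843 × 10^6

Var(Ŷ_str) = Σₕ Nₕ²(1 − fₕ)sₕ²/nₕ.
55–64: 10745²·(1 − 118/10745)·10600000/118 = 1.0257487 × 10^13.
35–54: 1930²·(1 − 181/1930)·25600000/181 = 4.7742869 × 10^11.
18–34: 11910²·(1 − 2317/11910)·1050000/2317 = 5.1776116 × 10^10.
Sum = 1.0786692 × 10^13.
SE = √(1.0786692 × 10^13) = 3.2843 × 10^6.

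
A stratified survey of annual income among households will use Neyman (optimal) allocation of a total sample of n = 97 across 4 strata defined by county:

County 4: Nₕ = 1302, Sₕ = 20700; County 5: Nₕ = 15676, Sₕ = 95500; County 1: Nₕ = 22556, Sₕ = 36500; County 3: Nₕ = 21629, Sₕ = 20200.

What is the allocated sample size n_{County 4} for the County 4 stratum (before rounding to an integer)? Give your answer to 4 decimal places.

Neyman allocation: nₕ = n·NₕSₕ / Σⱼ NⱼSⱼ.
Σ NⱼSⱼ = 1302·20700 + 15676·95500 + 22556·36500 + 21629·20200 = 2.7842092 × 10^9.
n_{County 4} = 97·1302·20700 / (2.7842092 × 10^9) = 0.9390.

0.9390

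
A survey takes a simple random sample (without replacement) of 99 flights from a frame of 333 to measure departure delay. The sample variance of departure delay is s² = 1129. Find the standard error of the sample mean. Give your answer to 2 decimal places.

2.83

Under SRS without replacement, Var(ȳ) = (1 − f)·s²/n with f = n/N = 99/333 = 0.29729730.
Var(ȳ) = (1 − 0.29729730)·1129/99 = 0.70270270·11.40404 = 8.01365.
SE(ȳ) = √(8.01365) = 2.83.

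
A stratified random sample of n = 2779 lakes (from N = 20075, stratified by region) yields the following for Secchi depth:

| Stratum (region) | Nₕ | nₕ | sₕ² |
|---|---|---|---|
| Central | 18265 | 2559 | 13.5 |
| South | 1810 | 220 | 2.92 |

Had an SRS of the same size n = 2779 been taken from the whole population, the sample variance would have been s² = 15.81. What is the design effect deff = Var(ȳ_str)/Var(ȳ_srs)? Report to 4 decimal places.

Var(ȳ_str) = Σ Wₕ²(1−fₕ)sₕ²/nₕ with Wₕ = Nₕ/20075:
  Central: (18265/20075)²·(1−2559/18265)·13.5/2559 = 0.0037552395
  South: (1810/20075)²·(1−220/1810)·2.92/220 = 9.4781758 × 10^-5
  → Var(ȳ_str) = 0.0038500213.
Var(ȳ_srs) = (1 − 2779/20075)·15.81/2779 = 0.0049015501.
deff = 0.0038500213 / 0.0049015501 = 0.7855.

0.7855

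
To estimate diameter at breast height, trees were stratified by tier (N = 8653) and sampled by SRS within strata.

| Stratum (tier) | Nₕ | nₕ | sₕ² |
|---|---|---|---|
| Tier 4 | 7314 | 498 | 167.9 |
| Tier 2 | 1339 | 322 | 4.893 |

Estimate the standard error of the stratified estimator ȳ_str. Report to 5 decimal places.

Var(ȳ_str) = Σₕ Wₕ²(1 − fₕ)sₕ²/nₕ with Wₕ = Nₕ/N, N = 8653.
Tier 4: Wₕ = 0.84525598; term = 0.84525598²·(1 − 0.06808860)·167.9/498 = 0.22447733.
Tier 2: Wₕ = 0.15474402; term = 0.15474402²·(1 − 0.24047797)·4.893/322 = 2.7636782 × 10^-4.
Sum = 0.2247537.
SE = √(0.2247537) = 0.47408.

0.47408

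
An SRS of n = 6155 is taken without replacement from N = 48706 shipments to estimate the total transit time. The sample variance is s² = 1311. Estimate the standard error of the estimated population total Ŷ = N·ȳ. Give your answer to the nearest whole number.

21010

Var(Ŷ) = N²·Var(ȳ) = N²·(1 − n/N)·s²/n.
f = 6155/48706 = 0.12637047; Var(ȳ) = 0.87362953·1311/6155 = 0.18608096.
Var(Ŷ) = 48706² · 0.18608096 = 4.414351 × 10^8.
SE(Ŷ) = √(4.414351 × 10^8) = 21010.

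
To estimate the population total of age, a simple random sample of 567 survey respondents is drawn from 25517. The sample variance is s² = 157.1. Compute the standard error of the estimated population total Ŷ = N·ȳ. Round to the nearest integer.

13281

Var(Ŷ) = N²·Var(ȳ) = N²·(1 − n/N)·s²/n.
f = 567/25517 = 0.02222048; Var(ȳ) = 0.97777952·157.1/567 = 0.27091563.
Var(Ŷ) = 25517² · 0.27091563 = 1.7639785 × 10^8.
SE(Ŷ) = √(1.7639785 × 10^8) = 13281.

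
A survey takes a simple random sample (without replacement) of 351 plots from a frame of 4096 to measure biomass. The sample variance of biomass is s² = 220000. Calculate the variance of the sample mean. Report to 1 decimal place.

Under SRS without replacement, Var(ȳ) = (1 − f)·s²/n with f = n/N = 351/4096 = 0.08569336.
Var(ȳ) = (1 − 0.08569336)·220000/351 = 0.91430664·626.78063 = 573.06969.

573.1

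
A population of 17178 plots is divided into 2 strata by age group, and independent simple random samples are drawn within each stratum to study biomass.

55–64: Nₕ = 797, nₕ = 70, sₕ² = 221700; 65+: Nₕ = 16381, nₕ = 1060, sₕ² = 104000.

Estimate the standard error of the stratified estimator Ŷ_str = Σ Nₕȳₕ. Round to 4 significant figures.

Var(Ŷ_str) = Σₕ Nₕ²(1 − fₕ)sₕ²/nₕ.
55–64: 797²·(1 − 70/797)·221700/70 = 1.8351027 × 10^9.
65+: 16381²·(1 − 1060/16381)·104000/1060 = 2.4623796 × 10^10.
Sum = 2.6458899 × 10^10.
SE = √(2.6458899 × 10^10) = 162700.

162700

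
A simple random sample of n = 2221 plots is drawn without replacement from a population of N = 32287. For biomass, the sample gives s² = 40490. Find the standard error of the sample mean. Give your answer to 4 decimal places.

4.1203

Under SRS without replacement, Var(ȳ) = (1 − f)·s²/n with f = n/N = 2221/32287 = 0.06878930.
Var(ȳ) = (1 − 0.06878930)·40490/2221 = 0.93121070·18.230527 = 16.976462.
SE(ȳ) = √(16.976462) = 4.1203.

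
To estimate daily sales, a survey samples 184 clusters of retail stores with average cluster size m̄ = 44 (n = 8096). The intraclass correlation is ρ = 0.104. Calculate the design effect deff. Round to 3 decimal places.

deff = 1 + (44 − 1)·0.104 = 1 + 4.472 = 5.472.

5.472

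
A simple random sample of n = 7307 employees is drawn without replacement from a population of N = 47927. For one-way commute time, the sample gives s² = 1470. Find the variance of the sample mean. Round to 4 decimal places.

0.1705

Under SRS without replacement, Var(ȳ) = (1 − f)·s²/n with f = n/N = 7307/47927 = 0.15246103.
Var(ȳ) = (1 − 0.15246103)·1470/7307 = 0.84753897·0.20117695 = 0.17050531.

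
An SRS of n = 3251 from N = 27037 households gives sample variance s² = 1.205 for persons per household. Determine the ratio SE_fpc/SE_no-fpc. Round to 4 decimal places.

f = n/N = 3251/27037 = 0.12024263.
SE_no-fpc = √(s²/n) = 0.019252407; SE_fpc = √((1−f)s²/n) = 0.018057869.
Ratio = √(1−f) = 0.93795382.

0.9380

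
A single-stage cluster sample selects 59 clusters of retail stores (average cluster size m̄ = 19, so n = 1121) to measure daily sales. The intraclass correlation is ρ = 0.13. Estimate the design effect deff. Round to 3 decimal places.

deff = 1 + (19 − 1)·0.13 = 1 + 2.34 = 3.34.

3.340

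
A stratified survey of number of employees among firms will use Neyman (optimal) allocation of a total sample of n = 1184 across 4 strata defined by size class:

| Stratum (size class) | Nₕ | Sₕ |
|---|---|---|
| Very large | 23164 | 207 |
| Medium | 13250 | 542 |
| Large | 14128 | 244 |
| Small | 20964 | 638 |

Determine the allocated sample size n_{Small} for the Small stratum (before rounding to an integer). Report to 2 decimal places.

549.89

Neyman allocation: nₕ = n·NₕSₕ / Σⱼ NⱼSⱼ.
Σ NⱼSⱼ = 23164·207 + 13250·542 + 14128·244 + 20964·638 = 2.8798712 × 10^7.
n_{Small} = 1184·20964·638 / (2.8798712 × 10^7) = 549.89.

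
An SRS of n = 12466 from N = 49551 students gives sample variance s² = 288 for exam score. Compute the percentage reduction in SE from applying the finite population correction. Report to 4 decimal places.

f = n/N = 12466/49551 = 0.25157918.
SE_no-fpc = √(s²/n) = 0.15199618; SE_fpc = √((1−f)s²/n) = 0.1314939.
Ratio = √(1−f) = 0.86511318. Reduction = 100·(1 − 0.86511318) = 13.4887%.

13.4887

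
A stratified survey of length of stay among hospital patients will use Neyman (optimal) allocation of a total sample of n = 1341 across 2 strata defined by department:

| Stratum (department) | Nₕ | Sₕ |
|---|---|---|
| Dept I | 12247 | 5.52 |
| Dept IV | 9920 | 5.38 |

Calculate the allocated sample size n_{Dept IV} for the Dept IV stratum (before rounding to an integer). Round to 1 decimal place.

Neyman allocation: nₕ = n·NₕSₕ / Σⱼ NⱼSⱼ.
Σ NⱼSⱼ = 12247·5.52 + 9920·5.38 = 120973.04.
n_{Dept IV} = 1341·9920·5.38 / 120973.04 = 591.6.

591.6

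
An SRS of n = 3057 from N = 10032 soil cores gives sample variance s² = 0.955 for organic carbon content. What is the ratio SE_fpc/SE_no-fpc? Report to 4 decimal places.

0.8338

f = n/N = 3057/10032 = 0.30472488.
SE_no-fpc = √(s²/n) = 0.017674778; SE_fpc = √((1−f)s²/n) = 0.014737788.
Ratio = √(1−f) = 0.83383159.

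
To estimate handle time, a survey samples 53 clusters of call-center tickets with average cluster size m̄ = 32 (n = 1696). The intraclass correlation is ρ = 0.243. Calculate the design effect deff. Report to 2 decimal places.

deff = 1 + (32 − 1)·0.243 = 1 + 7.533 = 8.533.

8.53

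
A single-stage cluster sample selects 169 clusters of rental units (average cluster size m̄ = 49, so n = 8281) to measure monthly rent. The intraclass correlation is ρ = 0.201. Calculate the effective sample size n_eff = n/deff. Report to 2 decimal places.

777.70

deff = 1 + (49 − 1)·0.201 = 1 + 9.648 = 10.648.
n_eff = 8281 / 10.648 = 777.70.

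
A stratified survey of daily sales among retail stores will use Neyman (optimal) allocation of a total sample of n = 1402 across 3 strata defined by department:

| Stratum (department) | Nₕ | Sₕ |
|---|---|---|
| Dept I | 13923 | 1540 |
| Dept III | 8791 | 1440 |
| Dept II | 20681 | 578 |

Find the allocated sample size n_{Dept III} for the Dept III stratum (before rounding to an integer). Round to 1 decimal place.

Neyman allocation: nₕ = n·NₕSₕ / Σⱼ NⱼSⱼ.
Σ NⱼSⱼ = 13923·1540 + 8791·1440 + 20681·578 = 4.6054078 × 10^7.
n_{Dept III} = 1402·8791·1440 / (4.6054078 × 10^7) = 385.4.

385.4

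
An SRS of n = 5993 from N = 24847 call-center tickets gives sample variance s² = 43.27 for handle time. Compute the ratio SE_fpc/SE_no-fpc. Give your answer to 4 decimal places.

0.8711

f = n/N = 5993/24847 = 0.24119612.
SE_no-fpc = √(s²/n) = 0.084971113; SE_fpc = √((1−f)s²/n) = 0.074017784.
Ratio = √(1−f) = 0.87109350.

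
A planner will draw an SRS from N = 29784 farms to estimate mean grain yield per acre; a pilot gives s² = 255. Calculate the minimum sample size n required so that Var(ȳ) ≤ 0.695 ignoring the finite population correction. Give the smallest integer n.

Without fpc, n₀ = s²/D = 255/0.695 = 366.9065.
Rounding up, n = 367.

367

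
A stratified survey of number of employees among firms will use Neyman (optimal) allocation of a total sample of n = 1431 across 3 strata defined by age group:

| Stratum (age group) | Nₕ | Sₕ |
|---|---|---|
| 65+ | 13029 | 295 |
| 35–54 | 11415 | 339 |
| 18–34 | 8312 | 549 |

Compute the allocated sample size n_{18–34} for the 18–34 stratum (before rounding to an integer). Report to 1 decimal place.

531.9

Neyman allocation: nₕ = n·NₕSₕ / Σⱼ NⱼSⱼ.
Σ NⱼSⱼ = 13029·295 + 11415·339 + 8312·549 = 1.2276528 × 10^7.
n_{18–34} = 1431·8312·549 / (1.2276528 × 10^7) = 531.9.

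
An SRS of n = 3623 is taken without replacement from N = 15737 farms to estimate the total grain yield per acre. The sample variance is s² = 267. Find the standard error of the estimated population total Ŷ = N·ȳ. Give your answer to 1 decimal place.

Var(Ŷ) = N²·Var(ȳ) = N²·(1 − n/N)·s²/n.
f = 3623/15737 = 0.23022177; Var(ȳ) = 0.76977823·267/3623 = 0.056729447.
Var(Ŷ) = 15737² · 0.056729447 = 1.4049227 × 10^7.
SE(Ŷ) = √(1.4049227 × 10^7) = 3748.2.

3748.2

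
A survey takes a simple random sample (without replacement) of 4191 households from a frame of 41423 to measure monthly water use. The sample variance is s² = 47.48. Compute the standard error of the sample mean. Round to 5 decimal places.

0.10091

Under SRS without replacement, Var(ȳ) = (1 − f)·s²/n with f = n/N = 4191/41423 = 0.10117568.
Var(ȳ) = (1 − 0.10117568)·47.48/4191 = 0.89882432·0.011329038 = 0.010182815.
SE(ȳ) = √(0.010182815) = 0.10091.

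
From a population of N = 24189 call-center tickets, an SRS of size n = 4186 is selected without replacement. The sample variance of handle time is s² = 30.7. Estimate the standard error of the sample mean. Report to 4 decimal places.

Under SRS without replacement, Var(ȳ) = (1 − f)·s²/n with f = n/N = 4186/24189 = 0.17305387.
Var(ȳ) = (1 − 0.17305387)·30.7/4186 = 0.82694613·0.0073339704 = 0.0060647984.
SE(ȳ) = √(0.0060647984) = 0.0779.

0.0779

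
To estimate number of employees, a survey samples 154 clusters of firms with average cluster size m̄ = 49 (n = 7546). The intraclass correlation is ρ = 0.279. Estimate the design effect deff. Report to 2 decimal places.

14.39

deff = 1 + (49 − 1)·0.279 = 1 + 13.392 = 14.392.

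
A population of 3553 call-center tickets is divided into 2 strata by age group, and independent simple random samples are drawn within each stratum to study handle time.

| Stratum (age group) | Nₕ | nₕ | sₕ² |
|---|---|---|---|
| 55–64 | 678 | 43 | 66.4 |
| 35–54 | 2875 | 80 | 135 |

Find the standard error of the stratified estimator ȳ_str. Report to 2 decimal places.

1.06

Var(ȳ_str) = Σₕ Wₕ²(1 − fₕ)sₕ²/nₕ with Wₕ = Nₕ/N, N = 3553.
55–64: Wₕ = 0.19082466; term = 0.19082466²·(1 − 0.06342183)·66.4/43 = 0.052663853.
35–54: Wₕ = 0.80917534; term = 0.80917534²·(1 − 0.02782609)·135/80 = 1.07417.
Sum = 1.1268339.
SE = √(1.1268339) = 1.06.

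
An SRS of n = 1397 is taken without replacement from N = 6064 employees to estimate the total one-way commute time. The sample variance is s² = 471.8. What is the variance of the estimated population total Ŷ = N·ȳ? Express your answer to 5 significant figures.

9.5578 × 10^6

Var(Ŷ) = N²·Var(ȳ) = N²·(1 − n/N)·s²/n.
f = 1397/6064 = 0.23037599; Var(ȳ) = 0.76962401·471.8/1397 = 0.25992026.
Var(Ŷ) = 6064² · 0.25992026 = 9.5578128 × 10^6.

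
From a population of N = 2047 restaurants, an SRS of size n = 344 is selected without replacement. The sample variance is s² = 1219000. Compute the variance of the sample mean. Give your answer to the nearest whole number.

Under SRS without replacement, Var(ȳ) = (1 − f)·s²/n with f = n/N = 344/2047 = 0.16805081.
Var(ȳ) = (1 − 0.16805081)·1219000/344 = 0.83194919·3543.6047 = 2948.099.

2948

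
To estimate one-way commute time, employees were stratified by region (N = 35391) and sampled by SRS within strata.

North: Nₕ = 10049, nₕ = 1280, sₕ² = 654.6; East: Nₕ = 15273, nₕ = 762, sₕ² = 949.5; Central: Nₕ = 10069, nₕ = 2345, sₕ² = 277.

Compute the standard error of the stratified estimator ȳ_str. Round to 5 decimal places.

Var(ȳ_str) = Σₕ Wₕ²(1 − fₕ)sₕ²/nₕ with Wₕ = Nₕ/N, N = 35391.
North: Wₕ = 0.28394225; term = 0.28394225²·(1 − 0.12737586)·654.6/1280 = 0.035979347.
East: Wₕ = 0.43155039; term = 0.43155039²·(1 − 0.04989197)·949.5/762 = 0.22048346.
Central: Wₕ = 0.28450736; term = 0.28450736²·(1 − 0.23289304)·277/2345 = 0.0073346579.
Sum = 0.26379746.
SE = √(0.26379746) = 0.51361.

0.51361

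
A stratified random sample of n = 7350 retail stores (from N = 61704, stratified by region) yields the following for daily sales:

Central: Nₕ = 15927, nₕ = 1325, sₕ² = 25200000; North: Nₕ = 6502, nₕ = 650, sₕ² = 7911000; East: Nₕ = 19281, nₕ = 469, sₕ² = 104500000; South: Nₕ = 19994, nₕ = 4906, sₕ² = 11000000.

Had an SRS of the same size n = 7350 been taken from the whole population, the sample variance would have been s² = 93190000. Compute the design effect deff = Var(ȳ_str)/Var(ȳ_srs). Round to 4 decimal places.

2.0314

Var(ȳ_str) = Σ Wₕ²(1−fₕ)sₕ²/nₕ with Wₕ = Nₕ/61704:
  Central: (15927/61704)²·(1−1325/15927)·25200000/1325 = 1161.7277
  North: (6502/61704)²·(1−650/6502)·7911000/650 = 121.63055
  East: (19281/61704)²·(1−469/19281)·104500000/469 = 21226.644
  South: (19994/61704)²·(1−4906/19994)·11000000/4906 = 177.6519
  → Var(ȳ_str) = 22687.654.
Var(ȳ_srs) = (1 − 7350/61704)·93190000/7350 = 11168.637.
deff = 22687.654 / 11168.637 = 2.0314.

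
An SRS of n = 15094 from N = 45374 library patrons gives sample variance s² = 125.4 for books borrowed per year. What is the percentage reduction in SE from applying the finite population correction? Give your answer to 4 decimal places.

f = n/N = 15094/45374 = 0.33265747.
SE_no-fpc = √(s²/n) = 0.091147885; SE_fpc = √((1−f)s²/n) = 0.074459651.
Ratio = √(1−f) = 0.81691036. Reduction = 100·(1 − 0.81691036) = 18.3090%.

18.3090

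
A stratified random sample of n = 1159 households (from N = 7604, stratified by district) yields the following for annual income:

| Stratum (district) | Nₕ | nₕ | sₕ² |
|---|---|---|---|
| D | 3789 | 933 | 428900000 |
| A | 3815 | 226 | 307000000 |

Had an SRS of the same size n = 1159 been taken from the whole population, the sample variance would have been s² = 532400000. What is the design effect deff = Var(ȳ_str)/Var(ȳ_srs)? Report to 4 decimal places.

Var(ȳ_str) = Σ Wₕ²(1−fₕ)sₕ²/nₕ with Wₕ = Nₕ/7604:
  D: (3789/7604)²·(1−933/3789)·428900000/933 = 86034.57
  A: (3815/7604)²·(1−226/3815)·307000000/226 = 321672.34
  → Var(ȳ_str) = 407706.91.
Var(ȳ_srs) = (1 − 1159/7604)·532400000/1159 = 389345.74.
deff = 407706.91 / 389345.74 = 1.0472.

1.0472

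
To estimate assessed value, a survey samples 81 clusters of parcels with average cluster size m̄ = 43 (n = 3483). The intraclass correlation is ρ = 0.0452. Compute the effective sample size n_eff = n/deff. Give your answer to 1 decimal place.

deff = 1 + (43 − 1)·0.0452 = 1 + 1.8984 = 2.8984.
n_eff = 3483 / 2.8984 = 1201.7.

1201.7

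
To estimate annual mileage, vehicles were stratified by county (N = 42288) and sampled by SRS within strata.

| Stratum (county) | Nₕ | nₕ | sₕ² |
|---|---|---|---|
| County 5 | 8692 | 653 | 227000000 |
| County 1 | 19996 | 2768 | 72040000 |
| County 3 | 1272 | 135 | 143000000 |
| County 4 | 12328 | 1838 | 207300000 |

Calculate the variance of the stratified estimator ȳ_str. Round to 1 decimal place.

27609.6

Var(ȳ_str) = Σₕ Wₕ²(1 − fₕ)sₕ²/nₕ with Wₕ = Nₕ/N, N = 42288.
County 5: Wₕ = 0.20554294; term = 0.20554294²·(1 − 0.07512655)·227000000/653 = 13583.139.
County 1: Wₕ = 0.47285282; term = 0.47285282²·(1 − 0.13842769)·72040000/2768 = 5013.6189.
County 3: Wₕ = 0.03007946; term = 0.03007946²·(1 − 0.10613208)·143000000/135 = 856.67394.
County 4: Wₕ = 0.29152478; term = 0.29152478²·(1 − 0.14909150)·207300000/1838 = 8156.1953.
Sum = 27609.627.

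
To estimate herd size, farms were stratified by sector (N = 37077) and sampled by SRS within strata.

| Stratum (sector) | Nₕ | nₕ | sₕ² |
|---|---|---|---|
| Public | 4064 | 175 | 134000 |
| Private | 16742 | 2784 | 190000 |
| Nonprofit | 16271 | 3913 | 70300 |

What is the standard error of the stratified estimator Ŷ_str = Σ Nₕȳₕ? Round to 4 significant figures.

Var(Ŷ_str) = Σₕ Nₕ²(1 − fₕ)sₕ²/nₕ.
Public: 4064²·(1 − 175/4064)·134000/175 = 1.2102035 × 10^10.
Private: 16742²·(1 − 2784/16742)·190000/2784 = 1.5948319 × 10^10.
Nonprofit: 16271²·(1 − 3913/16271)·70300/3913 = 3.6125005 × 10^9.
Sum = 3.1662855 × 10^10.
SE = √(3.1662855 × 10^10) = 177900.

177900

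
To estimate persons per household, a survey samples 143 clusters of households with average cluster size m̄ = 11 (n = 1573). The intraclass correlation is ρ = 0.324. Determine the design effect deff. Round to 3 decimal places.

4.240

deff = 1 + (11 − 1)·0.324 = 1 + 3.24 = 4.24.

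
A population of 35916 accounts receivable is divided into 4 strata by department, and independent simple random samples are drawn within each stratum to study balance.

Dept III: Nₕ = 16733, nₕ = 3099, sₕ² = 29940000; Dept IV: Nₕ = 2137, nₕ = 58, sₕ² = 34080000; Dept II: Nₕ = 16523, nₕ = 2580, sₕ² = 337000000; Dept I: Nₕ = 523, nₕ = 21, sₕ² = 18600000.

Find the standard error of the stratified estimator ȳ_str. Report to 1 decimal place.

Var(ȳ_str) = Σₕ Wₕ²(1 − fₕ)sₕ²/nₕ with Wₕ = Nₕ/N, N = 35916.
Dept III: Wₕ = 0.46589264; term = 0.46589264²·(1 − 0.18520289)·29940000/3099 = 1708.6432.
Dept IV: Wₕ = 0.05949994; term = 0.05949994²·(1 − 0.02714085)·34080000/58 = 2023.7398.
Dept II: Wₕ = 0.46004566; term = 0.46004566²·(1 − 0.15614598)·337000000/2580 = 23328.102.
Dept I: Wₕ = 0.01456176; term = 0.01456176²·(1 − 0.04015296)·18600000/21 = 180.26986.
Sum = 27240.755.
SE = √(27240.755) = 165.0.

165.0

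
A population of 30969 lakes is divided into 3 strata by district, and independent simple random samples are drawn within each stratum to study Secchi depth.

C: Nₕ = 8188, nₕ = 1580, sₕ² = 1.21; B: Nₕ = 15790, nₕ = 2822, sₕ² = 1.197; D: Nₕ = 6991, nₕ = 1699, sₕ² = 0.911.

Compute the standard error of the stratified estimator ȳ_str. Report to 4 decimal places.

Var(ȳ_str) = Σₕ Wₕ²(1 − fₕ)sₕ²/nₕ with Wₕ = Nₕ/N, N = 30969.
C: Wₕ = 0.26439343; term = 0.26439343²·(1 − 0.19296532)·1.21/1580 = 4.3203784 × 10^-5.
B: Wₕ = 0.50986470; term = 0.50986470²·(1 − 0.17872071)·1.197/2822 = 9.0560312 × 10^-5.
D: Wₕ = 0.22574187; term = 0.22574187²·(1 − 0.24302675)·0.911/1699 = 2.0683773 × 10^-5.
Sum = 1.5444787 × 10^-4.
SE = √(1.5444787 × 10^-4) = 0.0124.

0.0124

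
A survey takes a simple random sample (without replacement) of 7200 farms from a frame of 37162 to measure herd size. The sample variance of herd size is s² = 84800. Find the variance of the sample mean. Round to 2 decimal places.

Under SRS without replacement, Var(ȳ) = (1 − f)·s²/n with f = n/N = 7200/37162 = 0.19374630.
Var(ȳ) = (1 − 0.19374630)·84800/7200 = 0.80625370·11.777778 = 9.4958769.

9.50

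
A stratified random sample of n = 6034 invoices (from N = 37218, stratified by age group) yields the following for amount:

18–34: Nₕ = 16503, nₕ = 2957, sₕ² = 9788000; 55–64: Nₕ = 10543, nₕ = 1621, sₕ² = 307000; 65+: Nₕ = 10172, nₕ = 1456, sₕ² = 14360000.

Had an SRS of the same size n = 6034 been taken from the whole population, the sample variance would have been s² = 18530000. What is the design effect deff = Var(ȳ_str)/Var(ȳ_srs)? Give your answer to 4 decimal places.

Var(ȳ_str) = Σ Wₕ²(1−fₕ)sₕ²/nₕ with Wₕ = Nₕ/37218:
  18–34: (16503/37218)²·(1−2957/16503)·9788000/2957 = 534.20819
  55–64: (10543/37218)²·(1−1621/10543)·307000/1621 = 12.861029
  65+: (10172/37218)²·(1−1456/10172)·14360000/1456 = 631.26335
  → Var(ȳ_str) = 1178.3326.
Var(ȳ_srs) = (1 − 6034/37218)·18530000/6034 = 2573.054.
deff = 1178.3326 / 2573.054 = 0.4580.

0.4580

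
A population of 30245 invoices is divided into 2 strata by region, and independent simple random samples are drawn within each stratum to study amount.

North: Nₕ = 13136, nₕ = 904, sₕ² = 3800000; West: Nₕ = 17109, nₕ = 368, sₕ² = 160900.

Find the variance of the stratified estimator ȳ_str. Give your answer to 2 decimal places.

875.26

Var(ȳ_str) = Σₕ Wₕ²(1 − fₕ)sₕ²/nₕ with Wₕ = Nₕ/N, N = 30245.
North: Wₕ = 0.43431972; term = 0.43431972²·(1 − 0.06881851)·3800000/904 = 738.36075.
West: Wₕ = 0.56568028; term = 0.56568028²·(1 − 0.02150915)·160900/368 = 136.90114.
Sum = 875.26189.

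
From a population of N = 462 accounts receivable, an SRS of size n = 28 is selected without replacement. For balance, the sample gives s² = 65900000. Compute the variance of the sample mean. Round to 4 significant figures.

2.211 × 10^6

Under SRS without replacement, Var(ȳ) = (1 − f)·s²/n with f = n/N = 28/462 = 0.06060606.
Var(ȳ) = (1 − 0.06060606)·65900000/28 = 0.93939394·2.3535714 × 10^6 = 2.2109307 × 10^6.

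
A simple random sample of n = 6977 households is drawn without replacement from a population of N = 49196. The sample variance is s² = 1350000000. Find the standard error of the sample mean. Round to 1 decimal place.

Under SRS without replacement, Var(ȳ) = (1 − f)·s²/n with f = n/N = 6977/49196 = 0.14182047.
Var(ȳ) = (1 − 0.14182047)·1350000000/6977 = 0.85817953·193492.91 = 166051.65.
SE(ȳ) = √(166051.65) = 407.5.

407.5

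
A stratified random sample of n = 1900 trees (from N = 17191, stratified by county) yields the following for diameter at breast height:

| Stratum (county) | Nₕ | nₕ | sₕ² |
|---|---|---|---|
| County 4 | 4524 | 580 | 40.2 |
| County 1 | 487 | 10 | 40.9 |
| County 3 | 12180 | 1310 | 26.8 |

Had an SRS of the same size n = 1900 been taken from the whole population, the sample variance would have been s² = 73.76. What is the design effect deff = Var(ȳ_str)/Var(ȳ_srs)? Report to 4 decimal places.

0.4797

Var(ȳ_str) = Σ Wₕ²(1−fₕ)sₕ²/nₕ with Wₕ = Nₕ/17191:
  County 4: (4524/17191)²·(1−580/4524)·40.2/580 = 0.0041846128
  County 1: (487/17191)²·(1−10/487)·40.9/10 = 0.0032149067
  County 3: (12180/17191)²·(1−1310/12180)·26.8/1310 = 0.0091651178
  → Var(ȳ_str) = 0.016564637.
Var(ȳ_srs) = (1 − 1900/17191)·73.76/1900 = 0.034530435.
deff = 0.016564637 / 0.034530435 = 0.4797.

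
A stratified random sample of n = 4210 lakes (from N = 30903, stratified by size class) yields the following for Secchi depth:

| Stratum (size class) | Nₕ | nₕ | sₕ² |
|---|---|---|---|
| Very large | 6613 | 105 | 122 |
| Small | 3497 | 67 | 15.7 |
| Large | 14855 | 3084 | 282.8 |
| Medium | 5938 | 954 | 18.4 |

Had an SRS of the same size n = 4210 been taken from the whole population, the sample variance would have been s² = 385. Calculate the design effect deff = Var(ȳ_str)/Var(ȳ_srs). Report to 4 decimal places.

0.9203

Var(ȳ_str) = Σ Wₕ²(1−fₕ)sₕ²/nₕ with Wₕ = Nₕ/30903:
  Very large: (6613/30903)²·(1−105/6613)·122/105 = 0.05236189
  Small: (3497/30903)²·(1−67/3497)·15.7/67 = 0.0029431562
  Large: (14855/30903)²·(1−3084/14855)·282.8/3084 = 0.016789964
  Medium: (5938/30903)²·(1−954/5938)·18.4/954 = 5.9770432 × 10^-4
  → Var(ȳ_str) = 0.072692715.
Var(ȳ_srs) = (1 − 4210/30903)·385/4210 = 0.078990594.
deff = 0.072692715 / 0.078990594 = 0.9203.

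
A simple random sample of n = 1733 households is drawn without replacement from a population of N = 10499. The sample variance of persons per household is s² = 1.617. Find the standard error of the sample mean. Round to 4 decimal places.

0.0279

Under SRS without replacement, Var(ȳ) = (1 − f)·s²/n with f = n/N = 1733/10499 = 0.16506334.
Var(ȳ) = (1 − 0.16506334)·1.617/1733 = 0.83493666·9.3306405 × 10^-4 = 7.7904938 × 10^-4.
SE(ȳ) = √(7.7904938 × 10^-4) = 0.0279.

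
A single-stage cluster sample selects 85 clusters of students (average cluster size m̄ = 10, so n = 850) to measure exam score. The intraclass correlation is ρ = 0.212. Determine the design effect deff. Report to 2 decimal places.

deff = 1 + (10 − 1)·0.212 = 1 + 1.908 = 2.908.

2.91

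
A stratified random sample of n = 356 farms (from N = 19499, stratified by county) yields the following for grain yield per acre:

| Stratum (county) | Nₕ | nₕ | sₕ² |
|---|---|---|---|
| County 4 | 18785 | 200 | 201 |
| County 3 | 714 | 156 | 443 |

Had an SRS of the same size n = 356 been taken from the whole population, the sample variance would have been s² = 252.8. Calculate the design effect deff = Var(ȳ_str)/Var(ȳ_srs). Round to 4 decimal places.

1.3280

Var(ȳ_str) = Σ Wₕ²(1−fₕ)sₕ²/nₕ with Wₕ = Nₕ/19499:
  County 4: (18785/19499)²·(1−200/18785)·201/200 = 0.92281607
  County 3: (714/19499)²·(1−156/714)·443/156 = 0.0029756843
  → Var(ȳ_str) = 0.92579175.
Var(ȳ_srs) = (1 − 356/19499)·252.8/356 = 0.69714759.
deff = 0.92579175 / 0.69714759 = 1.3280.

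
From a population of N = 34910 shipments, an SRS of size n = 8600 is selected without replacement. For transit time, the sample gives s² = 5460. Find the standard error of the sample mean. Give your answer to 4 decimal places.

0.6917

Under SRS without replacement, Var(ȳ) = (1 − f)·s²/n with f = n/N = 8600/34910 = 0.24634775.
Var(ȳ) = (1 − 0.24634775)·5460/8600 = 0.75365225·0.63488372 = 0.47848154.
SE(ȳ) = √(0.47848154) = 0.6917.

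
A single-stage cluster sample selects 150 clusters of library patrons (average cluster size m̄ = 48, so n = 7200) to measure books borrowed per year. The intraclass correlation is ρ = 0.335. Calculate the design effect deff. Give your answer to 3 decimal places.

16.745

deff = 1 + (48 − 1)·0.335 = 1 + 15.745 = 16.745.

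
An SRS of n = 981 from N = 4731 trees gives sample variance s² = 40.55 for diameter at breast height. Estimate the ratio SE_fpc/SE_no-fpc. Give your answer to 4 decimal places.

f = n/N = 981/4731 = 0.20735574.
SE_no-fpc = √(s²/n) = 0.20331102; SE_fpc = √((1−f)s²/n) = 0.18100897.
Ratio = √(1−f) = 0.89030571.

0.8903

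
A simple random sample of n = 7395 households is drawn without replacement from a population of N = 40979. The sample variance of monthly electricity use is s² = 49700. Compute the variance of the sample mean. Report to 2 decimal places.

Under SRS without replacement, Var(ȳ) = (1 − f)·s²/n with f = n/N = 7395/40979 = 0.18045828.
Var(ȳ) = (1 − 0.18045828)·49700/7395 = 0.81954172·6.7207573 = 5.5079409.

5.51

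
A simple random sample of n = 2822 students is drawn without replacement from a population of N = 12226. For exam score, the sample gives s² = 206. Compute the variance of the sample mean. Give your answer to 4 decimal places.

Under SRS without replacement, Var(ȳ) = (1 − f)·s²/n with f = n/N = 2822/12226 = 0.23081956.
Var(ȳ) = (1 − 0.23081956)·206/2822 = 0.76918044·0.072997874 = 0.056148536.

0.0561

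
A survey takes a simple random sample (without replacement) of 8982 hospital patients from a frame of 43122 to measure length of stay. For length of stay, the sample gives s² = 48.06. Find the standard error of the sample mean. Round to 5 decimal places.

Under SRS without replacement, Var(ȳ) = (1 − f)·s²/n with f = n/N = 8982/43122 = 0.20829275.
Var(ȳ) = (1 − 0.20829275)·48.06/8982 = 0.79170725·0.0053507014 = 0.0042361891.
SE(ȳ) = √(0.0042361891) = 0.06509.

0.06509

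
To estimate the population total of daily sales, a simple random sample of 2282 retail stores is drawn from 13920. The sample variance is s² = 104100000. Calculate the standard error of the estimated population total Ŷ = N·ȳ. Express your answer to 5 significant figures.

2.7185 × 10^6

Var(Ŷ) = N²·Var(ȳ) = N²·(1 − n/N)·s²/n.
f = 2282/13920 = 0.16393678; Var(ȳ) = 0.83606322·104100000/2282 = 38139.431.
Var(Ŷ) = 13920² · 38139.431 = 7.3901402 × 10^12.
SE(Ŷ) = √(7.3901402 × 10^12) = 2.7185 × 10^6.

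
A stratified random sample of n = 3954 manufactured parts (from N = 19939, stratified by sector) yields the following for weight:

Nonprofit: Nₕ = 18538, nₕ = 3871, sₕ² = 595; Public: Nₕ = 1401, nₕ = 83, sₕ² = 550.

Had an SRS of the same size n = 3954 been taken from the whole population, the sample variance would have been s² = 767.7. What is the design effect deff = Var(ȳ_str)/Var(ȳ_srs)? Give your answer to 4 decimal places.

0.8731

Var(ȳ_str) = Σ Wₕ²(1−fₕ)sₕ²/nₕ with Wₕ = Nₕ/19939:
  Nonprofit: (18538/19939)²·(1−3871/18538)·595/3871 = 0.10512142
  Public: (1401/19939)²·(1−83/1401)·550/83 = 0.030777362
  → Var(ȳ_str) = 0.13589878.
Var(ȳ_srs) = (1 − 3954/19939)·767.7/3954 = 0.15565538.
deff = 0.13589878 / 0.15565538 = 0.8731.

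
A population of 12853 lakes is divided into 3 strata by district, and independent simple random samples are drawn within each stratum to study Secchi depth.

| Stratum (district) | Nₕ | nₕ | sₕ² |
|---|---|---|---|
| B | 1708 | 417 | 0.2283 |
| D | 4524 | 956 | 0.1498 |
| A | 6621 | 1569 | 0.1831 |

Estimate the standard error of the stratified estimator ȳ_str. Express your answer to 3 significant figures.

Var(ȳ_str) = Σₕ Wₕ²(1 − fₕ)sₕ²/nₕ with Wₕ = Nₕ/N, N = 12853.
B: Wₕ = 0.13288726; term = 0.13288726²·(1 − 0.24414520)·0.2283/417 = 7.3076031 × 10^-6.
D: Wₕ = 0.35198008; term = 0.35198008²·(1 − 0.21131742)·0.1498/956 = 1.5310605 × 10^-5.
A: Wₕ = 0.51513265; term = 0.51513265²·(1 − 0.23697327)·0.1831/1569 = 2.362889 × 10^-5.
Sum = 4.6247098 × 10^-5.
SE = √(4.6247098 × 10^-5) = 0.00680.

0.00680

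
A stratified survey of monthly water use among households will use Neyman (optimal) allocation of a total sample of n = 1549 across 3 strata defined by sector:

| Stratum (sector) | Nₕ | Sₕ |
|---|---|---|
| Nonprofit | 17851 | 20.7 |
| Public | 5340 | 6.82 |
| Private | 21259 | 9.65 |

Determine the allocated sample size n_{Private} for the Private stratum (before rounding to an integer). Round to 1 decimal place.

520.0

Neyman allocation: nₕ = n·NₕSₕ / Σⱼ NⱼSⱼ.
Σ NⱼSⱼ = 17851·20.7 + 5340·6.82 + 21259·9.65 = 611083.85.
n_{Private} = 1549·21259·9.65 / 611083.85 = 520.0.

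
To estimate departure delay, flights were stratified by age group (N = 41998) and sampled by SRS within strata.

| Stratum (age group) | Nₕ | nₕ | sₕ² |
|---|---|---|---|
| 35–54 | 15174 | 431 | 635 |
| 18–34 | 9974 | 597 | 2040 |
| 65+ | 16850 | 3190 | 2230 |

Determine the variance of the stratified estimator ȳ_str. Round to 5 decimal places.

Var(ȳ_str) = Σₕ Wₕ²(1 − fₕ)sₕ²/nₕ with Wₕ = Nₕ/N, N = 41998.
35–54: Wₕ = 0.36130292; term = 0.36130292²·(1 − 0.02840385)·635/431 = 0.1868638.
18–34: Wₕ = 0.23748750; term = 0.23748750²·(1 − 0.05985562)·2040/597 = 0.18118903.
65+: Wₕ = 0.40120958; term = 0.40120958²·(1 − 0.18931751)·2230/3190 = 0.091223675.
Sum = 0.45927651.

0.45928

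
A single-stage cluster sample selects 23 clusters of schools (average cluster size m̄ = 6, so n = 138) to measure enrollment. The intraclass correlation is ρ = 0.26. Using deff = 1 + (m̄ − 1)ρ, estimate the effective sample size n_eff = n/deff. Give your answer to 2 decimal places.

60.00

deff = 1 + (6 − 1)·0.26 = 1 + 1.3 = 2.3.
n_eff = 138 / 2.3 = 60.00.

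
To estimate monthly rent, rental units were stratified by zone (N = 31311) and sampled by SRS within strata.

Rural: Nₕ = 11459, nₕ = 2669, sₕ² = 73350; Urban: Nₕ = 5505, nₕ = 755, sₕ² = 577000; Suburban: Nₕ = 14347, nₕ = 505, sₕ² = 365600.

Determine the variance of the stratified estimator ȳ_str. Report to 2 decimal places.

Var(ȳ_str) = Σₕ Wₕ²(1 − fₕ)sₕ²/nₕ with Wₕ = Nₕ/N, N = 31311.
Rural: Wₕ = 0.36597362; term = 0.36597362²·(1 − 0.23291736)·73350/2669 = 2.8235356.
Urban: Wₕ = 0.17581681; term = 0.17581681²·(1 − 0.13714805)·577000/755 = 20.383836.
Suburban: Wₕ = 0.45820957; term = 0.45820957²·(1 − 0.03519900)·365600/505 = 146.6496.
Sum = 169.85697.

169.86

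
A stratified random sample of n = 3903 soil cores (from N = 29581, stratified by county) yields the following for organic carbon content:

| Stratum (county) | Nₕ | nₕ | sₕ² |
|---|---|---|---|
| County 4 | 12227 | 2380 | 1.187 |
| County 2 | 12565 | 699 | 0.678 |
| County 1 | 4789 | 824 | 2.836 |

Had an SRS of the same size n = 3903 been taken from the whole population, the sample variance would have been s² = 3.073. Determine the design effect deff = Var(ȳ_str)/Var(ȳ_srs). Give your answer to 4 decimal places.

0.4515

Var(ȳ_str) = Σ Wₕ²(1−fₕ)sₕ²/nₕ with Wₕ = Nₕ/29581:
  County 4: (12227/29581)²·(1−2380/12227)·1.187/2380 = 6.8623349 × 10^-5
  County 2: (12565/29581)²·(1−699/12565)·0.678/699 = 1.6526986 × 10^-4
  County 1: (4789/29581)²·(1−824/4789)·2.836/824 = 7.4686368 × 10^-5
  → Var(ȳ_str) = 3.0857958 × 10^-4.
Var(ȳ_srs) = (1 − 3903/29581)·3.073/3903 = 6.8345882 × 10^-4.
deff = (3.0857958 × 10^-4) / (6.8345882 × 10^-4) = 0.4515.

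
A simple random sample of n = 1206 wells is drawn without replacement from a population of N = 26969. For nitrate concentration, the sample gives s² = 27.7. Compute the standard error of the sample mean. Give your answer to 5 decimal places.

0.14813

Under SRS without replacement, Var(ȳ) = (1 − f)·s²/n with f = n/N = 1206/26969 = 0.04471801.
Var(ȳ) = (1 − 0.04471801)·27.7/1206 = 0.95528199·0.022968491 = 0.021941386.
SE(ȳ) = √(0.021941386) = 0.14813.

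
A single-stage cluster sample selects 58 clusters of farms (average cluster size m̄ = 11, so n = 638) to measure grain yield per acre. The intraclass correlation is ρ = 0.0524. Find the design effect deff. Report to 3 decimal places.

1.524

deff = 1 + (11 − 1)·0.0524 = 1 + 0.524 = 1.524.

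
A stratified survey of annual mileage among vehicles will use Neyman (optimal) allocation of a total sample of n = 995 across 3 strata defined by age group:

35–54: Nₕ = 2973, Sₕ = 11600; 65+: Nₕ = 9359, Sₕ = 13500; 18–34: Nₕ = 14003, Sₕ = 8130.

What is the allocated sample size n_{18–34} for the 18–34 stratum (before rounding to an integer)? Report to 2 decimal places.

Neyman allocation: nₕ = n·NₕSₕ / Σⱼ NⱼSⱼ.
Σ NⱼSⱼ = 2973·11600 + 9359·13500 + 14003·8130 = 2.7467769 × 10^8.
n_{18–34} = 995·14003·8130 / (2.7467769 × 10^8) = 412.39.

412.39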